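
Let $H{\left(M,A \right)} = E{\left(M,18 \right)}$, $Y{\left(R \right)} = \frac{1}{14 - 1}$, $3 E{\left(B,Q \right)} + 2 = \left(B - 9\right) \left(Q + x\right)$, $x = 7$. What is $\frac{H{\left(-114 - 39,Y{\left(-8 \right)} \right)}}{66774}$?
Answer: $- \frac{2026}{100161} \approx -0.020227$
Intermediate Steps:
$E{\left(B,Q \right)} = - \frac{2}{3} + \frac{\left(-9 + B\right) \left(7 + Q\right)}{3}$ ($E{\left(B,Q \right)} = - \frac{2}{3} + \frac{\left(B - 9\right) \left(Q + 7\right)}{3} = - \frac{2}{3} + \frac{\left(-9 + B\right) \left(7 + Q\right)}{3}$)
$Y{\left(R \right)} = \frac{1}{13}$
$H{\left(M,A \right)} = - \frac{227}{3} + \frac{25 M}{3}$ ($H{\left(M,A \right)} = - \frac{65}{3} - 54 + \frac{7 M}{3} + \frac{1}{3} M 18 = - \frac{65}{3} - 54 + \frac{7 M}{3} + 6 M = - \frac{227}{3} + \frac{25 M}{3}$)
$\frac{H{\left(-114 - 39,Y{\left(-8 \right)} \right)}}{66774} = \frac{- \frac{227}{3} + \frac{25 \left(-114 - 39\right)}{3}}{66774} = \left(- \frac{227}{3} + \frac{25 \left(-114 - 39\right)}{3}\right) \frac{1}{66774} = \left(- \frac{227}{3} + \frac{25}{3} \left(-153\right)\right) \frac{1}{66774} = \left(- \frac{227}{3} - 1275\right) \frac{1}{66774} = \left(- \frac{4052}{3}\right) \frac{1}{66774} = - \frac{2026}{100161}$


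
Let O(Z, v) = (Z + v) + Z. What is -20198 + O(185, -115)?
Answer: -19943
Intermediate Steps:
O(Z, v) = v + 2*Z
-20198 + O(185, -115) = -20198 + (-115 + 2*185) = -20198 + (-115 + 370) = -20198 + 255 = -19943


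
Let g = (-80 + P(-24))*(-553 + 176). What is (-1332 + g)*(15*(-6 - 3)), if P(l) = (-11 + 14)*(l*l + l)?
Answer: 80390340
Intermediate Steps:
P(l) = 3*l + 3*l² (P(l) = 3*(l² + l) = 3*(l + l²) = 3*l + 3*l²)
g = -594152 (g = (-80 + 3*(-24)*(1 - 24))*(-553 + 176) = (-80 + 3*(-24)*(-23))*(-377) = (-80 + 1656)*(-377) = 1576*(-377) = -594152)
(-1332 + g)*(15*(-6 - 3)) = (-1332 - 594152)*(15*(-6 - 3)) = -8932260*(-9) = -595484*(-135) = 80390340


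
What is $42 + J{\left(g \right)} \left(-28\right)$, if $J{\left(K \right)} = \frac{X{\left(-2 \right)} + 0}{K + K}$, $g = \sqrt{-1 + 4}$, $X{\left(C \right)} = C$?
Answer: $42 + \frac{28 \sqrt{3}}{3} \approx 58.166$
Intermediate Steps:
$g = \sqrt{3} \approx 1.732$
$J{\left(K \right)} = - \frac{1}{K}$ ($J{\left(K \right)} = \frac{-2 + 0}{K + K} = - \frac{2}{2 K} = - 2 \frac{1}{2 K} = - \frac{1}{K}$)
$42 + J{\left(g \right)} \left(-28\right) = 42 + - \frac{1}{\sqrt{3}} \left(-28\right) = 42 + - \frac{\sqrt{3}}{3} \left(-28\right) = 42 + \frac{28 \sqrt{3}}{3}$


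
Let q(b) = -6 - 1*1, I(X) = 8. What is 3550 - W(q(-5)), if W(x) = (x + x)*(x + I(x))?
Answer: 3564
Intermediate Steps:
q(b) = -7 (q(b) = -6 - 1 = -7)
W(x) = 2*x*(8 + x) (W(x) = (x + x)*(x + 8) = (2*x)*(8 + x) = 2*x*(8 + x))
3550 - W(q(-5)) = 3550 - 2*(-7)*(8 - 7) = 3550 - 2*(-7) = 3550 - 1*(-14) = 3550 + 14 = 3564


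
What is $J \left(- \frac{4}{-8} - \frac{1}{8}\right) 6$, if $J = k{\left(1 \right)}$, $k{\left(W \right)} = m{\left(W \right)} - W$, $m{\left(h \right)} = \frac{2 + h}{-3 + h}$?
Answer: $- \frac{45}{8} \approx -5.625$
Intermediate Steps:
$m{\left(h \right)} = \frac{2 + h}{-3 + h}$
$k{\left(W \right)} = - W + \frac{2 + W}{-3 + W}$ ($k{\left(W \right)} = \frac{2 + W}{-3 + W} - W = - W + \frac{2 + W}{-3 + W}$)
$J = - \frac{5}{2}$ ($J = \frac{2 + 1 - 1 \left(-3 + 1\right)}{-3 + 1} = \frac{2 + 1 - 1 \left(-2\right)}{-2} = - \frac{2 + 1 + 2}{2} = \left(- \frac{1}{2}\right) 5 = - \frac{5}{2} \approx -2.5$)
$J \left(- \frac{4}{-8} - \frac{1}{8}\right) 6 = - \frac{5 \left(- \frac{4}{-8} - \frac{1}{8}\right)}{2} \cdot 6 = - \frac{5 \left(\left(-4\right) \left(- \frac{1}{8}\right) - \frac{1}{8}\right)}{2} \cdot 6 = - \frac{5 \left(\frac{1}{2} - \frac{1}{8}\right)}{2} \cdot 6 = \left(- \frac{5}{2}\right) \frac{3}{8} \cdot 6 = \left(- \frac{15}{16}\right) 6 = - \frac{45}{8}$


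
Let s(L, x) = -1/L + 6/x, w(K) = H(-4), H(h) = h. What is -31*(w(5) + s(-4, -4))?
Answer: 651/4 ≈ 162.75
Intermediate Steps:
w(K) = -4
-31*(w(5) + s(-4, -4)) = -31*(-4 + (-1/(-4) + 6/(-4))) = -31*(-4 + (-1*(-¼) + 6*(-¼))) = -31*(-4 + (¼ - 3/2)) = -31*(-4 - 5/4) = -31*(-21/4) = 651/4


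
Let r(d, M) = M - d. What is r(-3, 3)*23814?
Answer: 142884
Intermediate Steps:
r(-3, 3)*23814 = (3 - 1*(-3))*23814 = (3 + 3)*23814 = 6*23814 = 142884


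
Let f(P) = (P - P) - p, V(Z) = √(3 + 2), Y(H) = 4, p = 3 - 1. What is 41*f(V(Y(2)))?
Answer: -82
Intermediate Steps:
p = 2
V(Z) = √5
f(P) = -2 (f(P) = (P - P) - 1*2 = 0 - 2 = -2)
41*f(V(Y(2))) = 41*(-2) = -82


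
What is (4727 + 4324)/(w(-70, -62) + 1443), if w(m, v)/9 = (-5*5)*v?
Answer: 431/733 ≈ 0.58799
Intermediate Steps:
w(m, v) = -225*v (w(m, v) = 9*((-5*5)*v) = 9*(-25*v) = -225*v)
(4727 + 4324)/(w(-70, -62) + 1443) = (4727 + 4324)/(-225*(-62) + 1443) = 9051/(13950 + 1443) = 9051/15393 = 9051*(1/15393) = 431/733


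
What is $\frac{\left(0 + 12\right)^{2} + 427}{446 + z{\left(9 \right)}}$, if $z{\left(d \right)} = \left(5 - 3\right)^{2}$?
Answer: $\frac{571}{450} \approx 1.2689$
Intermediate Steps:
$z{\left(d \right)} = 4$ ($z{\left(d \right)} = 2^{2} = 4$)
$\frac{\left(0 + 12\right)^{2} + 427}{446 + z{\left(9 \right)}} = \frac{\left(0 + 12\right)^{2} + 427}{446 + 4} = \frac{12^{2} + 427}{450} = \left(144 + 427\right) \frac{1}{450} = 571 \cdot \frac{1}{450} = \frac{571}{450}$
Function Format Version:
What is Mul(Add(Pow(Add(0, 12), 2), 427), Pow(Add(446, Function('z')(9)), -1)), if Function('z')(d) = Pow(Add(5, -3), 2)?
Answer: Rational(571, 450) ≈ 1.2689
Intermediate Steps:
Function('z')(d) = 4 (Function('z')(d) = Pow(2, 2) = 4)
Mul(Add(Pow(Add(0, 12), 2), 427), Pow(Add(446, Function('z')(9)), -1)) = Mul(Add(Pow(Add(0, 12), 2), 427), Pow(Add(446, 4), -1)) = Mul(Add(Pow(12, 2), 427), Pow(450, -1)) = Mul(Add(144, 427), Rational(1, 450)) = Mul(571, Rational(1, 450)) = Rational(571, 450)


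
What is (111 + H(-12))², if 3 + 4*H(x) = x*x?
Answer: 342225/16 ≈ 21389.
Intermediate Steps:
H(x) = -¾ + x²/4 (H(x) = -¾ + (x*x)/4 = -¾ + x²/4)
(111 + H(-12))² = (111 + (-¾ + (¼)*(-12)²))² = (111 + (-¾ + (¼)*144))² = (111 + (-¾ + 36))² = (111 + 141/4)² = (585/4)² = 342225/16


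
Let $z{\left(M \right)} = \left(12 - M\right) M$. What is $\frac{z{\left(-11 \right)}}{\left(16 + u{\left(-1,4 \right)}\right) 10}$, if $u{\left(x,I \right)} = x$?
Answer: $- \frac{253}{150} \approx -1.6867$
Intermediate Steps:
$z{\left(M \right)} = M \left(12 - M\right)$
$\frac{z{\left(-11 \right)}}{\left(16 + u{\left(-1,4 \right)}\right) 10} = \frac{\left(-11\right) \left(12 - -11\right)}{\left(16 - 1\right) 10} = \frac{\left(-11\right) \left(12 + 11\right)}{15 \cdot 10} = \frac{\left(-11\right) 23}{150} = \left(-253\right) \frac{1}{150} = - \frac{253}{150}$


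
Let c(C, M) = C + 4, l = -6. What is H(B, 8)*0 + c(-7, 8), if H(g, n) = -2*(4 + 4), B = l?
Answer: -3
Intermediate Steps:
c(C, M) = 4 + C
B = -6
H(g, n) = -16 (H(g, n) = -2*8 = -16)
H(B, 8)*0 + c(-7, 8) = -16*0 + (4 - 7) = 0 - 3 = -3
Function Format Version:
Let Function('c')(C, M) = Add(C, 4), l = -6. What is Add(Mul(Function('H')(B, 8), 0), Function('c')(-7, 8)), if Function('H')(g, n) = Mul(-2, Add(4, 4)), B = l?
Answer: -3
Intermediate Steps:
Function('c')(C, M) = Add(4, C)
B = -6
Function('H')(g, n) = -16 (Function('H')(g, n) = Mul(-2, 8) = -16)
Add(Mul(Function('H')(B, 8), 0), Function('c')(-7, 8)) = Add(Mul(-16, 0), Add(4, -7)) = Add(0, -3) = -3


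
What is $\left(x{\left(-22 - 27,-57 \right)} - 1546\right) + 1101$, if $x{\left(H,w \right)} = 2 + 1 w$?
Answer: $-500$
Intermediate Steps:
$x{\left(H,w \right)} = 2 + w$
$\left(x{\left(-22 - 27,-57 \right)} - 1546\right) + 1101 = \left(\left(2 - 57\right) - 1546\right) + 1101 = \left(-55 - 1546\right) + 1101 = -1601 + 1101 = -500$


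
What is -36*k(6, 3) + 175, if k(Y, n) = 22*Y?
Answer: -4577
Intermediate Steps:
-36*k(6, 3) + 175 = -792*6 + 175 = -36*132 + 175 = -4752 + 175 = -4577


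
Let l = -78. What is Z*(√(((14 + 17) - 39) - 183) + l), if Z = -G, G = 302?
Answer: 23556 - 302*I*√191 ≈ 23556.0 - 4173.7*I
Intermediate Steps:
Z = -302 (Z = -1*302 = -302)
Z*(√(((14 + 17) - 39) - 183) + l) = -302*(√(((14 + 17) - 39) - 183) - 78) = -302*(√((31 - 39) - 183) - 78) = -302*(√(-8 - 183) - 78) = -302*(√(-191) - 78) = -302*(I*√191 - 78) = -302*(-78 + I*√191) = 23556 - 302*I*√191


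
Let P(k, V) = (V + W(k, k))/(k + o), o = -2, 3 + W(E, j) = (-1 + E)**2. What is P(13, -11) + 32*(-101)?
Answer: -35422/11 ≈ -3220.2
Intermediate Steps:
W(E, j) = -3 + (-1 + E)**2
P(k, V) = (-3 + V + (-1 + k)**2)/(-2 + k) (P(k, V) = (V + (-3 + (-1 + k)**2))/(k - 2) = (-3 + V + (-1 + k)**2)/(-2 + k))
P(13, -11) + 32*(-101) = (-3 - 11 + (-1 + 13)**2)/(-2 + 13) + 32*(-101) = (-3 - 11 + 12**2)/11 - 3232 = (-3 - 11 + 144)/11 - 3232 = (1/11)*130 - 3232 = 130/11 - 3232 = -35422/11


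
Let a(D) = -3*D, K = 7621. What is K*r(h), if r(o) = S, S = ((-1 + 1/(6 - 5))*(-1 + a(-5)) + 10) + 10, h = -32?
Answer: 152420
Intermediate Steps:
S = 20 (S = ((-1 + 1/(6 - 5))*(-1 - 3*(-5)) + 10) + 10 = ((-1 + 1/1)*(-1 + 15) + 10) + 10 = ((-1 + 1)*14 + 10) + 10 = (0*14 + 10) + 10 = (0 + 10) + 10 = 10 + 10 = 20)
r(o) = 20
K*r(h) = 7621*20 = 152420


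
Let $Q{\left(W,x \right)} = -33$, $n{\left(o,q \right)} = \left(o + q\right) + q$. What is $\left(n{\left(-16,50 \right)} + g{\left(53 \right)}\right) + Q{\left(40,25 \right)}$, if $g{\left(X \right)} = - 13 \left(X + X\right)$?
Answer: $-1327$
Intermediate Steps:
$n{\left(o,q \right)} = o + 2 q$
$g{\left(X \right)} = - 26 X$ ($g{\left(X \right)} = - 13 \cdot 2 X = - 26 X$)
$\left(n{\left(-16,50 \right)} + g{\left(53 \right)}\right) + Q{\left(40,25 \right)} = \left(\left(-16 + 2 \cdot 50\right) - 1378\right) - 33 = \left(\left(-16 + 100\right) - 1378\right) - 33 = \left(84 - 1378\right) - 33 = -1294 - 33 = -1327$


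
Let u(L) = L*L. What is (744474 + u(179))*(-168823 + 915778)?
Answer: 580021761825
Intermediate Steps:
u(L) = L**2
(744474 + u(179))*(-168823 + 915778) = (744474 + 179**2)*(-168823 + 915778) = (744474 + 32041)*746955 = 776515*746955 = 580021761825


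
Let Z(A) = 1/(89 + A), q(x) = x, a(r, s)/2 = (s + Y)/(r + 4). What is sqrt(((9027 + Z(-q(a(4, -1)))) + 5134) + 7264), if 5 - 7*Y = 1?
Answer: sqrt(133371230485)/2495 ≈ 146.37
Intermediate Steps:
Y = 4/7 (Y = 5/7 - 1/7*1 = 5/7 - 1/7 = 4/7 ≈ 0.57143)
a(r, s) = 2*(4/7 + s)/(4 + r) (a(r, s) = 2*((s + 4/7)/(r + 4)) = 2*((4/7 + s)/(4 + r)) = 2*(4/7 + s)/(4 + r))
sqrt(((9027 + Z(-q(a(4, -1)))) + 5134) + 7264) = sqrt(((9027 + 1/(89 - 2*(4 + 7*(-1))/(7*(4 + 4)))) + 5134) + 7264) = sqrt(((9027 + 1/(89 - 2*(4 - 7)/(7*8))) + 5134) + 7264) = sqrt(((9027 + 1/(89 - 2*(-3)/(7*8))) + 5134) + 7264) = sqrt(((9027 + 1/(89 - 1*(-3/28))) + 5134) + 7264) = sqrt(((9027 + 1/(89 + 3/28)) + 5134) + 7264) = sqrt(((9027 + 1/(2495/28)) + 5134) + 7264) = sqrt(((9027 + 28/2495) + 5134) + 7264) = sqrt((22522393/2495 + 5134) + 7264) = sqrt(35331723/2495 + 7264) = sqrt(53455403/2495) = sqrt(133371230485)/2495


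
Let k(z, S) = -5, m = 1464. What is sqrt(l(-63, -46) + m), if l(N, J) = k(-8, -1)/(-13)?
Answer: sqrt(247481)/13 ≈ 38.267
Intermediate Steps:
l(N, J) = 5/13 (l(N, J) = -5/(-13) = -5*(-1/13) = 5/13)
sqrt(l(-63, -46) + m) = sqrt(5/13 + 1464) = sqrt(19037/13) = sqrt(247481)/13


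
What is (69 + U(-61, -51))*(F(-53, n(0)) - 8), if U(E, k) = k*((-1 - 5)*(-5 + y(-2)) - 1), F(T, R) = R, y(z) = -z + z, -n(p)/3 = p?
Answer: 11280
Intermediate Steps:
n(p) = -3*p
y(z) = 0
U(E, k) = 29*k (U(E, k) = k*((-1 - 5)*(-5 + 0) - 1) = k*(-6*(-5) - 1) = k*(30 - 1) = k*29 = 29*k)
(69 + U(-61, -51))*(F(-53, n(0)) - 8) = (69 + 29*(-51))*(-3*0 - 8) = (69 - 1479)*(0 - 8) = -1410*(-8) = 11280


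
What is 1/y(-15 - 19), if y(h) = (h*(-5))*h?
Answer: -1/5780 ≈ -0.00017301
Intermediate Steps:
y(h) = -5*h² (y(h) = (-5*h)*h = -5*h²)
1/y(-15 - 19) = 1/(-5*(-15 - 19)²) = 1/(-5*(-34)²) = 1/(-5*1156) = 1/(-5780) = -1/5780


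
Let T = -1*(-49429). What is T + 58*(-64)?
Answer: 45717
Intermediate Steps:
T = 49429
T + 58*(-64) = 49429 + 58*(-64) = 49429 - 3712 = 45717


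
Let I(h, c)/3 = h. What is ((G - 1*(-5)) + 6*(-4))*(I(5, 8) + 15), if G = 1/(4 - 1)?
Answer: -560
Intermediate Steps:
G = 1/3 ≈ 0.33333
I(h, c) = 3*h
((G - 1*(-5)) + 6*(-4))*(I(5, 8) + 15) = ((1/3 - 1*(-5)) + 6*(-4))*(3*5 + 15) = ((1/3 + 5) - 24)*(15 + 15) = (16/3 - 24)*30 = -56/3*30 = -560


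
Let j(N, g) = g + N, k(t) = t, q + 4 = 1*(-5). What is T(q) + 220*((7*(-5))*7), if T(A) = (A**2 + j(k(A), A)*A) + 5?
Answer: -53652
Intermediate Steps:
q = -9 (q = -4 + 1*(-5) = -4 - 5 = -9)
j(N, g) = N + g
T(A) = 5 + 3*A**2 (T(A) = (A**2 + (A + A)*A) + 5 = (A**2 + (2*A)*A) + 5 = (A**2 + 2*A**2) + 5 = 3*A**2 + 5 = 5 + 3*A**2)
T(q) + 220*((7*(-5))*7) = (5 + 3*(-9)**2) + 220*((7*(-5))*7) = (5 + 3*81) + 220*(-35*7) = (5 + 243) + 220*(-245) = 248 - 53900 = -53652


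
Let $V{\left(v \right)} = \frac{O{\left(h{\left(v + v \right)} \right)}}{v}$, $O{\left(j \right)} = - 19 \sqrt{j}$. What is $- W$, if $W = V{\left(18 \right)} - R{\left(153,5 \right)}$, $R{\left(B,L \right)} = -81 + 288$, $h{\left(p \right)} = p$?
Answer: $\frac{640}{3} \approx 213.33$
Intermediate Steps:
$R{\left(B,L \right)} = 207$
$V{\left(v \right)} = - \frac{19 \sqrt{2}}{\sqrt{v}}$ ($V{\left(v \right)} = \frac{\left(-19\right) \sqrt{v + v}}{v} = \frac{\left(-19\right) \sqrt{2 v}}{v} = \frac{\left(-19\right) \sqrt{2} \sqrt{v}}{v} = - \frac{19 \sqrt{2}}{\sqrt{v}}$)
$W = - \frac{640}{3}$ ($W = - \frac{19 \sqrt{2}}{3 \sqrt{2}} - 207 = - 19 \sqrt{2} \frac{\sqrt{2}}{6} - 207 = - \frac{19}{3} - 207 = - \frac{640}{3} \approx -213.33$)
$- W = \left(-1\right) \left(- \frac{640}{3}\right) = \frac{640}{3}$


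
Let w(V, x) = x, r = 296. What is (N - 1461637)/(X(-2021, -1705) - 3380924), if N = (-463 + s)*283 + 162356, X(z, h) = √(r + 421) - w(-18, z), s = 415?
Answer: 1478681162365/3805661827564 + 1312865*√717/11416985482692 ≈ 0.38855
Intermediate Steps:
X(z, h) = √717 - z (X(z, h) = √(296 + 421) - z = √717 - z)
N = 148772 (N = (-463 + 415)*283 + 162356 = -48*283 + 162356 = -13584 + 162356 = 148772)
(N - 1461637)/(X(-2021, -1705) - 3380924) = (148772 - 1461637)/((√717 - 1*(-2021)) - 3380924) = -1312865/((√717 + 2021) - 3380924) = -1312865/((2021 + √717) - 3380924) = -1312865/(-3378903 + √717)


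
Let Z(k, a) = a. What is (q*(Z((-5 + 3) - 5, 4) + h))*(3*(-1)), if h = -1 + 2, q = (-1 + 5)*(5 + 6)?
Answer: -660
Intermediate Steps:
q = 44 (q = 4*11 = 44)
h = 1
(q*(Z((-5 + 3) - 5, 4) + h))*(3*(-1)) = (44*(4 + 1))*(3*(-1)) = (44*5)*(-3) = 220*(-3) = -660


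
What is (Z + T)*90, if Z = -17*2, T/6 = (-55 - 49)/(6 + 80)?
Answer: -159660/43 ≈ -3713.0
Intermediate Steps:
T = -312/43 (T = 6*((-55 - 49)/(6 + 80)) = 6*(-104/86) = 6*(-104*1/86) = 6*(-52/43) = -312/43 ≈ -7.2558)
Z = -34
(Z + T)*90 = (-34 - 312/43)*90 = -1774/43*90 = -159660/43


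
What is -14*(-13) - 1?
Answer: 181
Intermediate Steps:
-14*(-13) - 1 = 182 - 1 = 181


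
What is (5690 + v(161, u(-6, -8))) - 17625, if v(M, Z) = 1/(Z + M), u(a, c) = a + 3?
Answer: -1885729/158 ≈ -11935.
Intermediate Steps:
u(a, c) = 3 + a
v(M, Z) = 1/(M + Z)
(5690 + v(161, u(-6, -8))) - 17625 = (5690 + 1/(161 + (3 - 6))) - 17625 = (5690 + 1/(161 - 3)) - 17625 = (5690 + 1/158) - 17625 = 899021/158 - 17625 = -1885729/158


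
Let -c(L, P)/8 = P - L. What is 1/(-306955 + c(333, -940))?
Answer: -1/296771 ≈ -3.3696e-6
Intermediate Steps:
c(L, P) = -8*P + 8*L (c(L, P) = -8*(P - L) = -8*P + 8*L)
1/(-306955 + c(333, -940)) = 1/(-306955 + (-8*(-940) + 8*333)) = 1/(-306955 + (7520 + 2664)) = 1/(-306955 + 10184) = 1/(-296771) = -1/296771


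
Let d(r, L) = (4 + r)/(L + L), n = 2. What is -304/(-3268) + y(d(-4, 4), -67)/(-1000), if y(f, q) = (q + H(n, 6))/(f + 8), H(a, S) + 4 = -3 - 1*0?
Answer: 17591/172000 ≈ 0.10227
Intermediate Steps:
H(a, S) = -7 (H(a, S) = -4 + (-3 - 1*0) = -4 + (-3 + 0) = -4 - 3 = -7)
d(r, L) = (4 + r)/(2*L) (d(r, L) = (4 + r)/((2*L)) = (4 + r)*(1/(2*L)) = (4 + r)/(2*L))
y(f, q) = (-7 + q)/(8 + f) (y(f, q) = (q - 7)/(f + 8) = (-7 + q)/(8 + f))
-304/(-3268) + y(d(-4, 4), -67)/(-1000) = -304/(-3268) + ((-7 - 67)/(8 + (½)*(4 - 4)/4))/(-1000) = -304*(-1/3268) + (-74/(8 + (½)*(¼)*0))*(-1/1000) = 4/43 + (-74/(8 + 0))*(-1/1000) = 4/43 + (-74/8)*(-1/1000) = 4/43 + ((⅛)*(-74))*(-1/1000) = 4/43 - 37/4*(-1/1000) = 4/43 + 37/4000 = 17591/172000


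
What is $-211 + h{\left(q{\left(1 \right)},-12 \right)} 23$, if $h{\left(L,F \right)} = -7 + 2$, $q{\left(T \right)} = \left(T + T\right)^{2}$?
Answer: $-326$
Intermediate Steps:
$q{\left(T \right)} = 4 T^{2}$ ($q{\left(T \right)} = \left(2 T\right)^{2} = 4 T^{2}$)
$h{\left(L,F \right)} = -5$
$-211 + h{\left(q{\left(1 \right)},-12 \right)} 23 = -211 - 115 = -326$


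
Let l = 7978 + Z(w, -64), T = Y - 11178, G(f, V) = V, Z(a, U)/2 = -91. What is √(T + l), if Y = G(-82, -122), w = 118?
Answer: 4*I*√219 ≈ 59.195*I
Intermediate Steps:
Z(a, U) = -182 (Z(a, U) = 2*(-91) = -182)
Y = -122
T = -11300 (T = -122 - 11178 = -11300)
l = 7796 (l = 7978 - 182 = 7796)
√(T + l) = √(-11300 + 7796) = √(-3504) = 4*I*√219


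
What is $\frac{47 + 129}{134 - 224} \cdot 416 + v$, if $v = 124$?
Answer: $- \frac{31028}{45} \approx -689.51$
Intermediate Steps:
$\frac{47 + 129}{134 - 224} \cdot 416 + v = \frac{47 + 129}{134 - 224} \cdot 416 + 124 = \frac{176}{-90} \cdot 416 + 124 = 176 \left(- \frac{1}{90}\right) 416 + 124 = \left(- \frac{88}{45}\right) 416 + 124 = - \frac{36608}{45} + 124 = - \frac{31028}{45}$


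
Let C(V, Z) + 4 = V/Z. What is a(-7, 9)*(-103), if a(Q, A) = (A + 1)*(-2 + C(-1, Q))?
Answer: 42230/7 ≈ 6032.9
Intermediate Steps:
C(V, Z) = -4 + V/Z
a(Q, A) = (1 + A)*(-6 - 1/Q) (a(Q, A) = (A + 1)*(-2 + (-4 - 1/Q)) = (1 + A)*(-6 - 1/Q))
a(-7, 9)*(-103) = (-6 - 1/(-7) - 6*9 - 1*9/(-7))*(-103) = (-6 - 1*(-⅐) - 54 - 1*9*(-⅐))*(-103) = (-6 + ⅐ - 54 + 9/7)*(-103) = -410/7*(-103) = 42230/7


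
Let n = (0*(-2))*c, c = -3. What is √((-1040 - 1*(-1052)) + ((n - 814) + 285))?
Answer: I*√517 ≈ 22.738*I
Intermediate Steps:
n = 0 (n = (0*(-2))*(-3) = 0*(-3) = 0)
√((-1040 - 1*(-1052)) + ((n - 814) + 285)) = √((-1040 - 1*(-1052)) + ((0 - 814) + 285)) = √((-1040 + 1052) + (-814 + 285)) = √(12 - 529) = √(-517) = I*√517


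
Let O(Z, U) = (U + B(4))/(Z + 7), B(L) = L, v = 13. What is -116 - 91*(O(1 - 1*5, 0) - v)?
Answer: 2837/3 ≈ 945.67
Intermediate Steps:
O(Z, U) = (4 + U)/(7 + Z) (O(Z, U) = (U + 4)/(Z + 7) = (4 + U)/(7 + Z))
-116 - 91*(O(1 - 1*5, 0) - v) = -116 - 91*((4 + 0)/(7 + (1 - 1*5)) - 1*13) = -116 - 91*(4/(7 + (1 - 5)) - 13) = -116 - 91*(4/(7 - 4) - 13) = -116 - 91*(4/3 - 13) = -116 - 91*(-35/3) = -116 + 3185/3 = 2837/3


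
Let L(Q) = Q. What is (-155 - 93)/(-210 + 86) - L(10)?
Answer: -8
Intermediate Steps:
(-155 - 93)/(-210 + 86) - L(10) = (-155 - 93)/(-210 + 86) - 1*10 = -248/(-124) - 10 = -248*(-1/124) - 10 = 2 - 10 = -8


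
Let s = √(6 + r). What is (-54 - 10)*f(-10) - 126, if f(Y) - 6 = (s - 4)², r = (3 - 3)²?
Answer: -1918 + 512*√6 ≈ -663.86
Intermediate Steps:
r = 0 (r = 0² = 0)
s = √6 (s = √(6 + 0) = √6 ≈ 2.4495)
f(Y) = 6 + (-4 + √6)² (f(Y) = 6 + (√6 - 4)² = 6 + (-4 + √6)²)
(-54 - 10)*f(-10) - 126 = (-54 - 10)*(28 - 8*√6) - 126 = -64*(28 - 8*√6) - 126 = (-1792 + 512*√6) - 126 = -1918 + 512*√6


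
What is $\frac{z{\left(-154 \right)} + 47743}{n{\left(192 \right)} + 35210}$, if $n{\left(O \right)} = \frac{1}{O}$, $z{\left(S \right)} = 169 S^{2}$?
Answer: $\frac{778703424}{6760321} \approx 115.19$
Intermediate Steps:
$\frac{z{\left(-154 \right)} + 47743}{n{\left(192 \right)} + 35210} = \frac{169 \left(-154\right)^{2} + 47743}{\frac{1}{192} + 35210} = \frac{169 \cdot 23716 + 47743}{\frac{1}{192} + 35210} = \frac{4008004 + 47743}{\frac{6760321}{192}} = 4055747 \cdot \frac{192}{6760321} = \frac{778703424}{6760321}$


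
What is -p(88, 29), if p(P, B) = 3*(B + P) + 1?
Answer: -352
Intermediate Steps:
p(P, B) = 1 + 3*B + 3*P (p(P, B) = (3*B + 3*P) + 1 = 1 + 3*B + 3*P)
-p(88, 29) = -(1 + 3*29 + 3*88) = -(1 + 87 + 264) = -1*352 = -352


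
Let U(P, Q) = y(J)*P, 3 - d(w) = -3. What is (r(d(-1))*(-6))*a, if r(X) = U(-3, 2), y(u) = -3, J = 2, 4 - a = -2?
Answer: -324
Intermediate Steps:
a = 6 (a = 4 - 1*(-2) = 4 + 2 = 6)
d(w) = 6 (d(w) = 3 - 1*(-3) = 3 + 3 = 6)
U(P, Q) = -3*P
r(X) = 9 (r(X) = -3*(-3) = 9)
(r(d(-1))*(-6))*a = (9*(-6))*6 = -54*6 = -324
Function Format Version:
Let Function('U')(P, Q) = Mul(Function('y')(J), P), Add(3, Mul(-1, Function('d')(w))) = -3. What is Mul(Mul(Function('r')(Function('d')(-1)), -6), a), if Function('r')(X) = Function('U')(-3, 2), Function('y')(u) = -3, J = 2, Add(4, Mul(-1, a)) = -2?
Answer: -324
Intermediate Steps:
a = 6 (a = Add(4, Mul(-1, -2)) = Add(4, 2) = 6)
Function('d')(w) = 6 (Function('d')(w) = Add(3, Mul(-1, -3)) = Add(3, 3) = 6)
Function('U')(P, Q) = Mul(-3, P)
Function('r')(X) = 9 (Function('r')(X) = Mul(-3, -3) = 9)
Mul(Mul(Function('r')(Function('d')(-1)), -6), a) = Mul(Mul(9, -6), 6) = Mul(-54, 6) = -324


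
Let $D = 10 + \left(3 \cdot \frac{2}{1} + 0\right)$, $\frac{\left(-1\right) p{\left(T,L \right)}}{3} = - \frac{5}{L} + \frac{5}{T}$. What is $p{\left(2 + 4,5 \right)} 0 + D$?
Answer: $16$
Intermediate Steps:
$p{\left(T,L \right)} = - \frac{15}{T} + \frac{15}{L}$ ($p{\left(T,L \right)} = - 3 \left(- \frac{5}{L} + \frac{5}{T}\right) = - \frac{15}{T} + \frac{15}{L}$)
$D = 16$ ($D = 10 + \left(3 \cdot 2 \cdot 1 + 0\right) = 10 + \left(3 \cdot 2 + 0\right) = 10 + \left(6 + 0\right) = 10 + 6 = 16$)
$p{\left(2 + 4,5 \right)} 0 + D = \left(- \frac{15}{2 + 4} + \frac{15}{5}\right) 0 + 16 = \left(- \frac{15}{6} + 15 \cdot \frac{1}{5}\right) 0 + 16 = \left(\left(-15\right) \frac{1}{6} + 3\right) 0 + 16 = \left(- \frac{5}{2} + 3\right) 0 + 16 = \frac{1}{2} \cdot 0 + 16 = 0 + 16 = 16$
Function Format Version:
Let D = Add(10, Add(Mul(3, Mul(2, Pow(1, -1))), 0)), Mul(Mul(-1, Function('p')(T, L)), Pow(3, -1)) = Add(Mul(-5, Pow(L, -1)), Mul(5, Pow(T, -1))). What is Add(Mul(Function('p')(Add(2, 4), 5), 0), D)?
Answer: 16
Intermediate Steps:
Function('p')(T, L) = Add(Mul(-15, Pow(T, -1)), Mul(15, Pow(L, -1))) (Function('p')(T, L) = Mul(-3, Add(Mul(-5, Pow(L, -1)), Mul(5, Pow(T, -1)))) = Add(Mul(-15, Pow(T, -1)), Mul(15, Pow(L, -1))))
D = 16 (D = Add(10, Add(Mul(3, Mul(2, 1)), 0)) = Add(10, Add(Mul(3, 2), 0)) = Add(10, Add(6, 0)) = Add(10, 6) = 16)
Add(Mul(Function('p')(Add(2, 4), 5), 0), D) = Add(Mul(Add(Mul(-15, Pow(Add(2, 4), -1)), Mul(15, Pow(5, -1))), 0), 16) = Add(Mul(Add(Mul(-15, Pow(6, -1)), Mul(15, Rational(1, 5))), 0), 16) = Add(Mul(Add(Mul(-15, Rational(1, 6)), 3), 0), 16) = Add(Mul(Add(Rational(-5, 2), 3), 0), 16) = Add(Mul(Rational(1, 2), 0), 16) = Add(0, 16) = 16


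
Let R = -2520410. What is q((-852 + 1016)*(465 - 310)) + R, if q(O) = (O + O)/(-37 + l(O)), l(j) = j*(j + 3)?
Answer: -1628821573484590/646252623 ≈ -2.5204e+6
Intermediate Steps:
l(j) = j*(3 + j)
q(O) = 2*O/(-37 + O*(3 + O)) (q(O) = (O + O)/(-37 + O*(3 + O)) = (2*O)/(-37 + O*(3 + O)) = 2*O/(-37 + O*(3 + O)))
q((-852 + 1016)*(465 - 310)) + R = 2*((-852 + 1016)*(465 - 310))/(-37 + ((-852 + 1016)*(465 - 310))*(3 + (-852 + 1016)*(465 - 310))) - 2520410 = 2*(164*155)/(-37 + (164*155)*(3 + 164*155)) - 2520410 = 2*25420/(-37 + 25420*(3 + 25420)) - 2520410 = 2*25420/(-37 + 25420*25423) - 2520410 = 2*25420/(-37 + 646252660) - 2520410 = 2*25420/646252623 - 2520410 = 2*25420*(1/646252623) - 2520410 = 50840/646252623 - 2520410 = -1628821573484590/646252623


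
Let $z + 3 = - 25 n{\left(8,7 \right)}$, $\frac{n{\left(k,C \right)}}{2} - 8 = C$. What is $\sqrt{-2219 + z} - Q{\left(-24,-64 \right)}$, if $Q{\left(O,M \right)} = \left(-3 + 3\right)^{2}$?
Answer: $2 i \sqrt{743} \approx 54.516 i$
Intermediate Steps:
$n{\left(k,C \right)} = 16 + 2 C$
$Q{\left(O,M \right)} = 0$ ($Q{\left(O,M \right)} = 0^{2} = 0$)
$z = -753$ ($z = -3 - 25 \left(16 + 2 \cdot 7\right) = -3 - 25 \left(16 + 14\right) = -3 - 750 = -753$)
$\sqrt{-2219 + z} - Q{\left(-24,-64 \right)} = \sqrt{-2219 - 753} - 0 = \sqrt{-2972} + 0 = 2 i \sqrt{743} + 0 = 2 i \sqrt{743}$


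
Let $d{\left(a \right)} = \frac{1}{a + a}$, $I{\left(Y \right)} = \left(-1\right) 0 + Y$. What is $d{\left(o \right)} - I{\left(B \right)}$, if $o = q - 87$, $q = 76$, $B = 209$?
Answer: $- \frac{4599}{22} \approx -209.05$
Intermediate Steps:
$o = -11$ ($o = 76 - 87 = -11$)
$I{\left(Y \right)} = Y$ ($I{\left(Y \right)} = 0 + Y = Y$)
$d{\left(a \right)} = \frac{1}{2 a}$
$d{\left(o \right)} - I{\left(B \right)} = \frac{1}{2 \left(-11\right)} - 209 = \frac{1}{2} \left(- \frac{1}{11}\right) - 209 = - \frac{1}{22} - 209 = - \frac{4599}{22}$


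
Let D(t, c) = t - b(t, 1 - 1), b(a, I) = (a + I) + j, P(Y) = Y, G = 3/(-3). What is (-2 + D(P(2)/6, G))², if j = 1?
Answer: 9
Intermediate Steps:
G = -1 (G = 3*(-⅓) = -1)
b(a, I) = 1 + I + a (b(a, I) = (a + I) + 1 = (I + a) + 1 = 1 + I + a)
D(t, c) = -1 (D(t, c) = t - (1 + (1 - 1) + t) = t - (1 + 0 + t) = t - (1 + t) = t + (-1 - t) = -1)
(-2 + D(P(2)/6, G))² = (-2 - 1)² = (-3)² = 9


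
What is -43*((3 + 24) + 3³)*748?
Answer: -1736856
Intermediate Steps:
-43*((3 + 24) + 3³)*748 = -43*(27 + 27)*748 = -43*54*748 = -2322*748 = -1736856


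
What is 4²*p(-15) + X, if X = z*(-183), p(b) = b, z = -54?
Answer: 9642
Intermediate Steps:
X = 9882 (X = -54*(-183) = 9882)
4²*p(-15) + X = 4²*(-15) + 9882 = 16*(-15) + 9882 = -240 + 9882 = 9642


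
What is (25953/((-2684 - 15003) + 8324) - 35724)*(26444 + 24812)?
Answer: -5715210838280/3121 ≈ -1.8312e+9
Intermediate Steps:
(25953/((-2684 - 15003) + 8324) - 35724)*(26444 + 24812) = (25953/(-17687 + 8324) - 35724)*51256 = (25953/(-9363) - 35724)*51256 = (25953*(-1/9363) - 35724)*51256 = (-8651/3121 - 35724)*51256 = -111503255/3121*51256 = -5715210838280/3121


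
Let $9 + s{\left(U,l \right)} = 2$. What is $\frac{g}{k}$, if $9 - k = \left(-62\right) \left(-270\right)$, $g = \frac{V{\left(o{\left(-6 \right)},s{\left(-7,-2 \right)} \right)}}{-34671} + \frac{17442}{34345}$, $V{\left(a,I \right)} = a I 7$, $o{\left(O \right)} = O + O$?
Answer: $- \frac{2530462}{86246167995} \approx -2.934 \cdot 10^{-5}$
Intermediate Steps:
$s{\left(U,l \right)} = -7$ ($s{\left(U,l \right)} = -9 + 2 = -7$)
$o{\left(O \right)} = 2 O$
$V{\left(a,I \right)} = 7 I a$ ($V{\left(a,I \right)} = I a 7 = 7 I a$)
$g = \frac{27835082}{56703595}$ ($g = \frac{7 \left(-7\right) 2 \left(-6\right)}{-34671} + \frac{17442}{34345} = 7 \left(-7\right) \left(-12\right) \left(- \frac{1}{34671}\right) + 17442 \cdot \frac{1}{34345} = 588 \left(- \frac{1}{34671}\right) + \frac{17442}{34345} = - \frac{28}{1651} + \frac{17442}{34345} = \frac{27835082}{56703595} \approx 0.49089$)
$k = -16731$ ($k = 9 - \left(-62\right) \left(-270\right) = 9 - 16740 = -16731$)
$\frac{g}{k} = \frac{27835082}{56703595 \left(-16731\right)} = \frac{27835082}{56703595} \left(- \frac{1}{16731}\right) = - \frac{2530462}{86246167995}$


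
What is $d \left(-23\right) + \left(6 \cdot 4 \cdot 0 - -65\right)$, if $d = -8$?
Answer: $249$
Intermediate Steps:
$d \left(-23\right) + \left(6 \cdot 4 \cdot 0 - -65\right) = \left(-8\right) \left(-23\right) + \left(6 \cdot 4 \cdot 0 - -65\right) = 184 + \left(24 \cdot 0 + 65\right) = 184 + \left(0 + 65\right) = 184 + 65 = 249$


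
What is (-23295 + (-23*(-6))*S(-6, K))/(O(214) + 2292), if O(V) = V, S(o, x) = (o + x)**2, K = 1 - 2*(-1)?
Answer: -22053/2506 ≈ -8.8001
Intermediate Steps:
K = 3 (K = 1 + 2 = 3)
(-23295 + (-23*(-6))*S(-6, K))/(O(214) + 2292) = (-23295 + (-23*(-6))*(-6 + 3)**2)/(214 + 2292) = (-23295 + 138*(-3)**2)/2506 = (-23295 + 138*9)*(1/2506) = (-23295 + 1242)*(1/2506) = -22053*1/2506 = -22053/2506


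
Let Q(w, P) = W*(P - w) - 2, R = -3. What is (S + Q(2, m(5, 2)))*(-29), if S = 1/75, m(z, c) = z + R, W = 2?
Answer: 4321/75 ≈ 57.613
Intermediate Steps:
m(z, c) = -3 + z (m(z, c) = z - 3 = -3 + z)
Q(w, P) = -2 - 2*w + 2*P (Q(w, P) = 2*(P - w) - 2 = (-2*w + 2*P) - 2 = -2 - 2*w + 2*P)
S = 1/75 ≈ 0.013333
(S + Q(2, m(5, 2)))*(-29) = (1/75 + (-2 - 2*2 + 2*(-3 + 5)))*(-29) = (1/75 + (-2 - 4 + 2*2))*(-29) = (1/75 + (-2 - 4 + 4))*(-29) = (1/75 - 2)*(-29) = -149/75*(-29) = 4321/75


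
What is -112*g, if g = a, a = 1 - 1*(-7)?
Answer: -896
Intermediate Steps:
a = 8 (a = 1 + 7 = 8)
g = 8
-112*g = -112*8 = -896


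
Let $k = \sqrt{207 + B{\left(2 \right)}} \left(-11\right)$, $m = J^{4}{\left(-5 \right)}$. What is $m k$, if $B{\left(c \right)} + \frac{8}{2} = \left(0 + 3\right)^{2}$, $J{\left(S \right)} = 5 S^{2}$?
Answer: $- 5371093750 \sqrt{53} \approx -3.9102 \cdot 10^{10}$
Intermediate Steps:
$B{\left(c \right)} = 5$ ($B{\left(c \right)} = -4 + \left(0 + 3\right)^{2} = -4 + 3^{2} = -4 + 9 = 5$)
$m = 244140625$ ($m = \left(5 \left(-5\right)^{2}\right)^{4} = \left(5 \cdot 25\right)^{4} = 125^{4} = 244140625$)
$k = - 22 \sqrt{53}$ ($k = \sqrt{207 + 5} \left(-11\right) = \sqrt{212} \left(-11\right) = 2 \sqrt{53} \left(-11\right) = - 22 \sqrt{53} \approx -160.16$)
$m k = 244140625 \left(- 22 \sqrt{53}\right) = - 5371093750 \sqrt{53}$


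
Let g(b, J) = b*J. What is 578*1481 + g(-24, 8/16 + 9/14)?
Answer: 5991934/7 ≈ 8.5599e+5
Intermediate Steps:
g(b, J) = J*b
578*1481 + g(-24, 8/16 + 9/14) = 578*1481 + (8/16 + 9/14)*(-24) = 856018 + (8*(1/16) + 9*(1/14))*(-24) = 856018 + (1/2 + 9/14)*(-24) = 856018 + (8/7)*(-24) = 856018 - 192/7 = 5991934/7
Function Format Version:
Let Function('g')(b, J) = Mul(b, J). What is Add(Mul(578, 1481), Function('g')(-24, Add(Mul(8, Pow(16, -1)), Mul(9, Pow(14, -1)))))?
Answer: Rational(5991934, 7) ≈ 8.5599e+5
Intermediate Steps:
Function('g')(b, J) = Mul(J, b)
Add(Mul(578, 1481), Function('g')(-24, Add(Mul(8, Pow(16, -1)), Mul(9, Pow(14, -1))))) = Add(Mul(578, 1481), Mul(Add(Mul(8, Pow(16, -1)), Mul(9, Pow(14, -1))), -24)) = Add(856018, Mul(Add(Mul(8, Rational(1, 16)), Mul(9, Rational(1, 14))), -24)) = Add(856018, Mul(Add(Rational(1, 2), Rational(9, 14)), -24)) = Add(856018, Mul(Rational(8, 7), -24)) = Add(856018, Rational(-192, 7)) = Rational(5991934, 7)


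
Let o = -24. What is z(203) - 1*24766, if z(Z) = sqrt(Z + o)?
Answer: -24766 + sqrt(179) ≈ -24753.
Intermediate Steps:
z(Z) = sqrt(-24 + Z) (z(Z) = sqrt(Z - 24) = sqrt(-24 + Z))
z(203) - 1*24766 = sqrt(-24 + 203) - 1*24766 = sqrt(179) - 24766 = -24766 + sqrt(179)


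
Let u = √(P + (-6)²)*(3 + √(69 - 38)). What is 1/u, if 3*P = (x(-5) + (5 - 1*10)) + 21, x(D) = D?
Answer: -3*√357/2618 + √11067/2618 ≈ 0.018532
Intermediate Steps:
P = 11/3 (P = ((-5 + (5 - 1*10)) + 21)/3 = ((-5 + (5 - 10)) + 21)/3 = ((-5 - 5) + 21)/3 = (-10 + 21)/3 = (⅓)*11 = 11/3 ≈ 3.6667)
u = √357*(3 + √31)/3 (u = √(11/3 + (-6)²)*(3 + √(69 - 38)) = √(11/3 + 36)*(3 + √31) = √(119/3)*(3 + √31) = (√357/3)*(3 + √31) = √357*(3 + √31)/3 ≈ 53.961)
1/u = 1/(√357 + √11067/3)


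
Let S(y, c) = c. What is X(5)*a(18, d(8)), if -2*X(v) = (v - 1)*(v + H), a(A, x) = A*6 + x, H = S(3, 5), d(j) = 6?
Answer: -2280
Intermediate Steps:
H = 5
a(A, x) = x + 6*A (a(A, x) = 6*A + x = x + 6*A)
X(v) = -(-1 + v)*(5 + v)/2 (X(v) = -(v - 1)*(v + 5)/2 = -(-1 + v)*(5 + v)/2)
X(5)*a(18, d(8)) = (5/2 - 2*5 - ½*5²)*(6 + 6*18) = (5/2 - 10 - ½*25)*(6 + 108) = (5/2 - 10 - 25/2)*114 = -20*114 = -2280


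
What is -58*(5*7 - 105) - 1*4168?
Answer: -108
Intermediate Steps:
-58*(5*7 - 105) - 1*4168 = -58*(35 - 105) - 4168 = -58*(-70) - 4168 = 4060 - 4168 = -108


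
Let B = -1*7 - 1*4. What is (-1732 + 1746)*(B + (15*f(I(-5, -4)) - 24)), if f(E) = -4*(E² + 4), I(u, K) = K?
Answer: -17290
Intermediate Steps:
f(E) = -16 - 4*E² (f(E) = -4*(4 + E²) = -16 - 4*E²)
B = -11 (B = -7 - 4 = -11)
(-1732 + 1746)*(B + (15*f(I(-5, -4)) - 24)) = (-1732 + 1746)*(-11 + (15*(-16 - 4*(-4)²) - 24)) = 14*(-11 + (15*(-16 - 4*16) - 24)) = 14*(-11 + (15*(-16 - 64) - 24)) = 14*(-11 + (15*(-80) - 24)) = 14*(-11 + (-1200 - 24)) = 14*(-11 - 1224) = 14*(-1235) = -17290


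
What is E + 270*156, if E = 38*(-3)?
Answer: 42006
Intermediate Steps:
E = -114
E + 270*156 = -114 + 270*156 = -114 + 42120 = 42006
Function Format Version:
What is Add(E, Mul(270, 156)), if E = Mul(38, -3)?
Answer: 42006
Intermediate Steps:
E = -114
Add(E, Mul(270, 156)) = Add(-114, Mul(270, 156)) = Add(-114, 42120) = 42006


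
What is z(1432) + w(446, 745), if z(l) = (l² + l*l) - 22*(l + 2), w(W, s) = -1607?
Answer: 4068093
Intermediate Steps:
z(l) = -44 - 22*l + 2*l² (z(l) = (l² + l²) - 22*(2 + l) = 2*l² + (-44 - 22*l) = -44 - 22*l + 2*l²)
z(1432) + w(446, 745) = (-44 - 22*1432 + 2*1432²) - 1607 = (-44 - 31504 + 2*2050624) - 1607 = (-44 - 31504 + 4101248) - 1607 = 4069700 - 1607 = 4068093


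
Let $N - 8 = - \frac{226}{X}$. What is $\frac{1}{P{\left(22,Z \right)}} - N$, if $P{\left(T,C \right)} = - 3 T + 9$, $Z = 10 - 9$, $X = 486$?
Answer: $- \frac{34870}{4617} \approx -7.5525$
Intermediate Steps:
$Z = 1$ ($Z = 10 - 9 = 1$)
$P{\left(T,C \right)} = 9 - 3 T$
$N = \frac{1831}{243}$ ($N = 8 - \frac{226}{486} = 8 - \frac{113}{243} = \frac{1831}{243} \approx 7.535$)
$\frac{1}{P{\left(22,Z \right)}} - N = \frac{1}{9 - 66} - \frac{1831}{243} = \frac{1}{-57} - \frac{1831}{243} = - \frac{1}{57} - \frac{1831}{243} = - \frac{34870}{4617}$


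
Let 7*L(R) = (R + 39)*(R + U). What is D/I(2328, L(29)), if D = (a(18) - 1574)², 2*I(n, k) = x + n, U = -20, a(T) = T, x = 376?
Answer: 302642/169 ≈ 1790.8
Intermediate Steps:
L(R) = (-20 + R)*(39 + R)/7 (L(R) = ((R + 39)*(R - 20))/7 = ((39 + R)*(-20 + R))/7 = ((-20 + R)*(39 + R))/7 = (-20 + R)*(39 + R)/7)
I(n, k) = 188 + n/2 (I(n, k) = (376 + n)/2 = 188 + n/2)
D = 2421136 (D = (18 - 1574)² = (-1556)² = 2421136)
D/I(2328, L(29)) = 2421136/(188 + (½)*2328) = 2421136/(188 + 1164) = 2421136/1352 = 2421136*(1/1352) = 302642/169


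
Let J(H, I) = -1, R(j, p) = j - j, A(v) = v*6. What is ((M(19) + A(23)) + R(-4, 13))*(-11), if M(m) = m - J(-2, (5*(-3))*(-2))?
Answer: -1738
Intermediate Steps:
A(v) = 6*v
R(j, p) = 0
M(m) = 1 + m (M(m) = m - 1*(-1) = m + 1 = 1 + m)
((M(19) + A(23)) + R(-4, 13))*(-11) = (((1 + 19) + 6*23) + 0)*(-11) = ((20 + 138) + 0)*(-11) = (158 + 0)*(-11) = 158*(-11) = -1738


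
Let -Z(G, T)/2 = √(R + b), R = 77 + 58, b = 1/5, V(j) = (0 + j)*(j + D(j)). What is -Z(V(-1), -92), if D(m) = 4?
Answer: 52*√5/5 ≈ 23.255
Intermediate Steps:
V(j) = j*(4 + j) (V(j) = (0 + j)*(j + 4) = j*(4 + j))
b = ⅕ ≈ 0.20000
R = 135
Z(G, T) = -52*√5/5 (Z(G, T) = -2*√(135 + ⅕) = -52*√5/5)
-Z(V(-1), -92) = -(-52)*√5/5 = 52*√5/5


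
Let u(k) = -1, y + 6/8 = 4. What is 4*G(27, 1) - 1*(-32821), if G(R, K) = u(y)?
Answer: 32817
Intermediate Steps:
y = 13/4 (y = -¾ + 4 = 13/4 ≈ 3.2500)
G(R, K) = -1
4*G(27, 1) - 1*(-32821) = 4*(-1) - 1*(-32821) = -4 + 32821 = 32817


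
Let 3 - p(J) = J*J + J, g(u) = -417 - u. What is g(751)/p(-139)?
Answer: 1168/19179 ≈ 0.060900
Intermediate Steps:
p(J) = 3 - J - J² (p(J) = 3 - (J*J + J) = 3 - (J² + J) = 3 - (J + J²) = 3 + (-J - J²) = 3 - J - J²)
g(751)/p(-139) = (-417 - 1*751)/(3 - 1*(-139) - 1*(-139)²) = (-417 - 751)/(3 + 139 - 1*19321) = -1168/(3 + 139 - 19321) = -1168/(-19179) = -1168*(-1/19179) = 1168/19179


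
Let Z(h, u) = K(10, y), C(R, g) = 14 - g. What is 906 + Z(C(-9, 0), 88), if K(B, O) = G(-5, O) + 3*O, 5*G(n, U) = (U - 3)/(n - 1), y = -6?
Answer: 8883/10 ≈ 888.30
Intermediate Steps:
G(n, U) = (-3 + U)/(5*(-1 + n)) (G(n, U) = ((U - 3)/(n - 1))/5 = ((-3 + U)/(-1 + n))/5 = (-3 + U)/(5*(-1 + n)))
K(B, O) = ⅒ + 89*O/30 (K(B, O) = (-3 + O)/(5*(-1 - 5)) + 3*O = (⅕)*(-3 + O)/(-6) + 3*O = (⅕)*(-⅙)*(-3 + O) + 3*O = (⅒ - O/30) + 3*O = ⅒ + 89*O/30)
Z(h, u) = -177/10 (Z(h, u) = ⅒ + (89/30)*(-6) = ⅒ - 89/5 = -177/10)
906 + Z(C(-9, 0), 88) = 906 - 177/10 = 8883/10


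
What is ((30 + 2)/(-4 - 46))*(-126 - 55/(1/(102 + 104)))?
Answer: 183296/25 ≈ 7331.8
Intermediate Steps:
((30 + 2)/(-4 - 46))*(-126 - 55/(1/(102 + 104))) = (32/(-50))*(-126 - 55/(1/206)) = (32*(-1/50))*(-126 - 55/1/206) = -16*(-126 - 55*206)/25 = -16*(-126 - 11330)/25 = -16/25*(-11456) = 183296/25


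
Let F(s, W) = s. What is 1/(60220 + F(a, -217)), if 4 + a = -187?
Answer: 1/60029 ≈ 1.6659e-5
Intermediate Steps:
a = -191 (a = -4 - 187 = -191)
1/(60220 + F(a, -217)) = 1/(60220 - 191) = 1/60029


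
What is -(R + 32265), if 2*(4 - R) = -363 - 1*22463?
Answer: -43682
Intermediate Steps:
R = 11417 (R = 4 - (-363 - 1*22463)/2 = 4 - (-363 - 22463)/2 = 4 - ½*(-22826) = 4 + 11413 = 11417)
-(R + 32265) = -(11417 + 32265) = -1*43682 = -43682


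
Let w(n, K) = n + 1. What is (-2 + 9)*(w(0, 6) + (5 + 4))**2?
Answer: 700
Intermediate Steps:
w(n, K) = 1 + n
(-2 + 9)*(w(0, 6) + (5 + 4))**2 = (-2 + 9)*((1 + 0) + (5 + 4))**2 = 7*(1 + 9)**2 = 7*10**2 = 7*100 = 700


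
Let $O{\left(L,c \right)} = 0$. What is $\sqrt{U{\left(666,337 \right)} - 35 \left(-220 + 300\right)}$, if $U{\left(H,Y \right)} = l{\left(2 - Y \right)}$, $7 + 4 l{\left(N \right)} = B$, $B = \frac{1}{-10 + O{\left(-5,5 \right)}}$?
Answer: $\frac{i \sqrt{1120710}}{20} \approx 52.932 i$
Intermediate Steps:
$B = - \frac{1}{10}$ ($B = \frac{1}{-10 + 0} = \frac{1}{-10} = - \frac{1}{10} \approx -0.1$)
$l{\left(N \right)} = - \frac{71}{40}$ ($l{\left(N \right)} = - \frac{7}{4} + \frac{1}{4} \left(- \frac{1}{10}\right) = - \frac{7}{4} - \frac{1}{40} = - \frac{71}{40}$)
$U{\left(H,Y \right)} = - \frac{71}{40}$
$\sqrt{U{\left(666,337 \right)} - 35 \left(-220 + 300\right)} = \sqrt{- \frac{71}{40} - 35 \left(-220 + 300\right)} = \sqrt{- \frac{71}{40} - 2800} = \sqrt{- \frac{112071}{40}} = \frac{i \sqrt{1120710}}{20}$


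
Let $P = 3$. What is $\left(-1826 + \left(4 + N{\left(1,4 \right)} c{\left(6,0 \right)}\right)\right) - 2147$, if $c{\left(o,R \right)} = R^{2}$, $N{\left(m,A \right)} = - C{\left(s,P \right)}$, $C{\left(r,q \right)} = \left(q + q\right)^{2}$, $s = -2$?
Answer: $-3969$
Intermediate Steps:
$C{\left(r,q \right)} = 4 q^{2}$ ($C{\left(r,q \right)} = \left(2 q\right)^{2} = 4 q^{2}$)
$N{\left(m,A \right)} = -36$ ($N{\left(m,A \right)} = - 4 \cdot 3^{2} = - 4 \cdot 9 = \left(-1\right) 36 = -36$)
$\left(-1826 + \left(4 + N{\left(1,4 \right)} c{\left(6,0 \right)}\right)\right) - 2147 = \left(-1826 + \left(4 - 36 \cdot 0^{2}\right)\right) - 2147 = \left(-1826 + \left(4 - 0\right)\right) - 2147 = \left(-1826 + \left(4 + 0\right)\right) - 2147 = \left(-1826 + 4\right) - 2147 = -1822 - 2147 = -3969$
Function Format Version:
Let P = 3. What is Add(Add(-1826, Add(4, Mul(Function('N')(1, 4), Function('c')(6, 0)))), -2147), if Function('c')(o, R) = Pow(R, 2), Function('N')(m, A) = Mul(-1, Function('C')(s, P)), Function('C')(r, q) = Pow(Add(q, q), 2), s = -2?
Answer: -3969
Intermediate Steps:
Function('C')(r, q) = Mul(4, Pow(q, 2)) (Function('C')(r, q) = Pow(Mul(2, q), 2) = Mul(4, Pow(q, 2)))
Function('N')(m, A) = -36 (Function('N')(m, A) = Mul(-1, Mul(4, Pow(3, 2))) = Mul(-1, Mul(4, 9)) = Mul(-1, 36) = -36)
Add(Add(-1826, Add(4, Mul(Function('N')(1, 4), Function('c')(6, 0)))), -2147) = Add(Add(-1826, Add(4, Mul(-36, Pow(0, 2)))), -2147) = Add(Add(-1826, Add(4, Mul(-36, 0))), -2147) = Add(Add(-1826, Add(4, 0)), -2147) = Add(Add(-1826, 4), -2147) = Add(-1822, -2147) = -3969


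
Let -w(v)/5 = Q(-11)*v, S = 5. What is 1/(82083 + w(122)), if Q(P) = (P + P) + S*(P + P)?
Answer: 1/162603 ≈ 6.1499e-6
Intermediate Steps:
Q(P) = 12*P (Q(P) = (P + P) + 5*(P + P) = 2*P + 5*(2*P) = 2*P + 10*P = 12*P)
w(v) = 660*v (w(v) = -5*12*(-11)*v = -(-660)*v = 660*v)
1/(82083 + w(122)) = 1/(82083 + 660*122) = 1/(82083 + 80520) = 1/162603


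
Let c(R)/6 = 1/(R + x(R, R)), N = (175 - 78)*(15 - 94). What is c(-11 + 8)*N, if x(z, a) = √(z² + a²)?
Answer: -15326 - 15326*√2 ≈ -37000.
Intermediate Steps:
x(z, a) = √(a² + z²)
N = -7663 (N = 97*(-79) = -7663)
c(R) = 6/(R + √2*√(R²)) (c(R) = 6/(R + √(R² + R²)) = 6/(R + √(2*R²)) = 6/(R + √2*√(R²)))
c(-11 + 8)*N = (6/((-11 + 8) + √2*√((-11 + 8)²)))*(-7663) = (6/(-3 + √2*√((-3)²)))*(-7663) = (6/(-3 + √2*√9))*(-7663) = (6/(-3 + √2*3))*(-7663) = (6/(-3 + 3*√2))*(-7663) = -45978/(-3 + 3*√2)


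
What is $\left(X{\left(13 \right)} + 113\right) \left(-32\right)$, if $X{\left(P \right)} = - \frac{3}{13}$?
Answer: $- \frac{46912}{13} \approx -3608.6$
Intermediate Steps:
$X{\left(P \right)} = - \frac{3}{13}$ ($X{\left(P \right)} = \left(-3\right) \frac{1}{13} = - \frac{3}{13}$)
$\left(X{\left(13 \right)} + 113\right) \left(-32\right) = \left(- \frac{3}{13} + 113\right) \left(-32\right) = \frac{1466}{13} \left(-32\right) = - \frac{46912}{13}$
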